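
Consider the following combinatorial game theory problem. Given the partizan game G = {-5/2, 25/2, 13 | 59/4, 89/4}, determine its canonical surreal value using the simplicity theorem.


Left options: {-5/2, 25/2, 13}, max = 13
Right options: {59/4, 89/4}, min = 59/4
All options are numbers and max(Left) < min(Right), so by the simplicity theorem the value is the simplest (earliest-born) number strictly between 13 and 59/4.
The only integer strictly between 13 and 59/4 is 14.
No non-integer in the interval can be simpler: if x is a non-integer in the interval, then floor(x) or ceil(x) also lies in the interval (the interval contains an integer), and both are proper prefixes of x's sign expansion, i.e. born earlier. So the game value is 14.
Game value = 14

14


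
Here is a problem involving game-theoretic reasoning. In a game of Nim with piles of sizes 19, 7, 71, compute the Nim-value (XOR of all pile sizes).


We need the XOR (exclusive or) of all pile sizes.
After XOR-ing pile 1 (size 19): 0 XOR 19 = 19
After XOR-ing pile 2 (size 7): 19 XOR 7 = 20
After XOR-ing pile 3 (size 71): 20 XOR 71 = 83
The Nim-value of this position is 83.

83


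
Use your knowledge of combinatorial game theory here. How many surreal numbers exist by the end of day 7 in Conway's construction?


Day 0: {|} = 0 is born. Count = 1.
Day n: the number of surreal numbers born by day n is 2^(n+1) - 1.
By day 0: 2^1 - 1 = 1
By day 1: 2^2 - 1 = 3
By day 2: 2^3 - 1 = 7
By day 3: 2^4 - 1 = 15
By day 4: 2^5 - 1 = 31
By day 5: 2^6 - 1 = 63
By day 6: 2^7 - 1 = 127
By day 7: 2^8 - 1 = 255
By day 7: 255 surreal numbers.

255


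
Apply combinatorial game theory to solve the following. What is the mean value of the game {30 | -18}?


Game = {30 | -18}, a switch {a | b} with numbers a > b.
Its thermograph has left wall a - t and right wall b + t, which meet at t = (a - b)/2, where both equal (a + b)/2. So the mast (mean value) is at (a + b)/2.
Mean = (30 + (-18))/2 = 12/2 = 6

6


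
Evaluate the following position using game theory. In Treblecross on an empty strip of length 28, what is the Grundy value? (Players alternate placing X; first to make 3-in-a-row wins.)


Treblecross: place X on empty cells; 3-in-a-row wins.
Playing within two cells of an existing X lets the opponent win at once, so sensible play treats the cells i-2..i+2 around each X as dead. The player left with no safe cell loses, so this is a normal-play take-away game on strips of safe cells.
Placing X at cell i (0-indexed) of a strip of k safe cells leaves independent strips of sizes max(0, i-2) and max(0, k-i-3). Hence G(k) = mex{ G(max(0,i-2)) XOR G(max(0,k-i-3)) : 0 <= i < k }, with G(0) = 0.
G(1): splits (0,0):0^0=0 -> mex({0}) = 1
G(2): splits (0,0):0^0=0 -> mex({0}) = 1
G(3): splits (0,0):0^0=0 -> mex({0}) = 1
G(4): splits (0,1):0^1=1 (0,0):0^0=0 -> mex({0, 1}) = 2
G(5): splits (0,2):0^1=1 (0,1):0^1=1 (0,0):0^0=0 -> mex({0, 1}) = 2
G(6) = mex({1}) = 0
G(7) = mex({0, 1, 2}) = 3
G(8) = mex({0, 1, 2}) = 3
G(9) = mex({0, 2}) = 1
G(10) = mex({0, 2, 3}) = 1
G(11) = mex({0, 3}) = 1
G(12) = mex({1, 3}) = 0
G(13) = mex({0, 1, 2, 3}) = 4
G(14) = mex({0, 1, 2}) = 3
G(15) = mex({0, 1, 2}) = 3
G(16) = mex({0, 1, 2, 4}) = 3
G(17) = mex({0, 1, 3, 4}) = 2
G(18) = mex({0, 1, 3, 4}) = 2
G(19) = mex({0, 1, 3, 5}) = 2
G(20) = mex({0, 1, 2, 3, 5}) = 4
G(21) = mex({0, 1, 2, 3, 5}) = 4
G(22) = mex({1, 2, 6}) = 0
G(23) = mex({0, 1, 2, 3, 4, 6}) = 5
G(24) = mex({0, 1, 2, 3, 4}) = 5
G(25) = mex({0, 1, 3, 4, 7}) = 2
G(26) = mex({0, 1, 3, 4, 5, 7}) = 2
G(27) = mex({0, 1, 3, 5}) = 2
G(28) = mex({0, 1, 2, 5}) = 3
Therefore G(28) = 3.

3


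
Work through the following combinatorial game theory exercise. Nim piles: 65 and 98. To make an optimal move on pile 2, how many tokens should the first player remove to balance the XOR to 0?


Piles: 65 and 98
Current XOR: 65 XOR 98 = 35 (non-zero, so this is an N-position).
To make the XOR zero, we need to find a move that balances the piles.
For pile 2 (size 98): target = 98 XOR 35 = 65
We reduce pile 2 from 98 to 65.
Tokens removed: 98 - 65 = 33
Verification: 65 XOR 65 = 0

33


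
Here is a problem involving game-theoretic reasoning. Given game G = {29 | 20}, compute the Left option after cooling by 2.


Original game: {29 | 20} (a switch {a | b} with a > b).
Cooling by t (for t below the temperature (a - b)/2 = 9/2) taxes each move by t: {a | b} cooled by t is {a - t | b + t}.
Cooling amount: t = 2
Cooled Left option: 29 - 2 = 27
Cooled Right option: 20 + 2 = 22
Cooled game: {27 | 22}
Left option = 27

27


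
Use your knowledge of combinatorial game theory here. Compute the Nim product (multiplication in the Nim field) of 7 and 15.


Nim multiplication is bilinear over XOR: (u XOR v) * w = (u*w) XOR (v*w).
So we split each operand into its bit components and XOR the pairwise Nim products.
7 = 1 + 2 + 4 (as XOR of powers of 2).
15 = 1 + 2 + 4 + 8 (as XOR of powers of 2).
Using the standard Nim-product table on single bits:
  2*2 = 3,   2*4 = 8,   2*8 = 12,
  4*4 = 6,   4*8 = 11,  8*8 = 13,
and  1*x = x (identity), k*l = l*k (commutative).
Pairwise Nim products:
  1 * 1 = 1
  1 * 2 = 2
  1 * 4 = 4
  1 * 8 = 8
  2 * 1 = 2
  2 * 2 = 3
  2 * 4 = 8
  2 * 8 = 12
  4 * 1 = 4
  4 * 2 = 8
  4 * 4 = 6
  4 * 8 = 11
XOR them: 1 XOR 2 XOR 4 XOR 8 XOR 2 XOR 3 XOR 8 XOR 12 XOR 4 XOR 8 XOR 6 XOR 11 = 11.
Result: 7 * 15 = 11 (in Nim).

11


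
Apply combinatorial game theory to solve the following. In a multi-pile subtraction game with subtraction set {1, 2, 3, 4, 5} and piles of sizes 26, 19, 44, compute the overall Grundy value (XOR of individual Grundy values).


Subtraction set: {1, 2, 3, 4, 5}
For this subtraction set, G(n) = n mod 6 (period = max + 1 = 6).
Pile 1 (size 26): G(26) = 26 mod 6 = 2
Pile 2 (size 19): G(19) = 19 mod 6 = 1
Pile 3 (size 44): G(44) = 44 mod 6 = 2
Total Grundy value = XOR of all: 2 XOR 1 XOR 2 = 1

1


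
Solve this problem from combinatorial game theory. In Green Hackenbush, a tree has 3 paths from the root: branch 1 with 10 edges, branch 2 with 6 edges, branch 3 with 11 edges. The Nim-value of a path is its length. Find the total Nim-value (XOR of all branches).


The tree has 3 branches from the ground vertex.
In Green Hackenbush, the Nim-value of a simple path of length k is k.
Branch 1: length 10, Nim-value = 10
Branch 2: length 6, Nim-value = 6
Branch 3: length 11, Nim-value = 11
Total Nim-value = XOR of all branch values:
0 XOR 10 = 10
10 XOR 6 = 12
12 XOR 11 = 7
Nim-value of the tree = 7

7


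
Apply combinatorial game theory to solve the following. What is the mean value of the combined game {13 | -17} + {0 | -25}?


G1 = {13 | -17}, G2 = {0 | -25}
Each is a switch {a | b} with numbers a > b; its mean value is (a + b)/2, and mean value is additive over game sums: m(G1 + G2) = m(G1) + m(G2).
Mean of G1 = (13 + (-17))/2 = -4/2 = -2
Mean of G2 = (0 + (-25))/2 = -25/2 = -25/2
Mean of G1 + G2 = -2 + -25/2 = -29/2

-29/2


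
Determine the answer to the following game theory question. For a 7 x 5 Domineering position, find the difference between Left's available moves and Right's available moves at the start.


Board is 7 x 5 (rows x cols).
Left (vertical) placements: (rows-1) * cols = 6 * 5 = 30
Right (horizontal) placements: rows * (cols-1) = 7 * 4 = 28
Advantage = Left - Right = 30 - 28 = 2

2


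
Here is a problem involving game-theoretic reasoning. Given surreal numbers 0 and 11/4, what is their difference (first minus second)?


x = 0, y = 11/4
Converting to common denominator: 4
x = 0/4, y = 11/4
x - y = 0 - 11/4 = -11/4

-11/4


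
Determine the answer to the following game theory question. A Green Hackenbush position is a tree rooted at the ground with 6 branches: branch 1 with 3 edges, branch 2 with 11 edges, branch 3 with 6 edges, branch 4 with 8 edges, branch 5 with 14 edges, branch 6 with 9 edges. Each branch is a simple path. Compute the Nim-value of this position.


The tree has 6 branches from the ground vertex.
In Green Hackenbush, the Nim-value of a simple path of length k is k.
Branch 1: length 3, Nim-value = 3
Branch 2: length 11, Nim-value = 11
Branch 3: length 6, Nim-value = 6
Branch 4: length 8, Nim-value = 8
Branch 5: length 14, Nim-value = 14
Branch 6: length 9, Nim-value = 9
Total Nim-value = XOR of all branch values:
0 XOR 3 = 3
3 XOR 11 = 8
8 XOR 6 = 14
14 XOR 8 = 6
6 XOR 14 = 8
8 XOR 9 = 1
Nim-value of the tree = 1

1


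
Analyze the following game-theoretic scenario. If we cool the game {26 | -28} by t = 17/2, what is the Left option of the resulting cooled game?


Original game: {26 | -28} (a switch {a | b} with a > b).
Cooling by t (for t below the temperature (a - b)/2 = 27) taxes each move by t: {a | b} cooled by t is {a - t | b + t}.
Cooling amount: t = 17/2
Cooled Left option: 26 - 17/2 = 35/2
Cooled Right option: -28 + 17/2 = -39/2
Cooled game: {35/2 | -39/2}
Left option = 35/2

35/2


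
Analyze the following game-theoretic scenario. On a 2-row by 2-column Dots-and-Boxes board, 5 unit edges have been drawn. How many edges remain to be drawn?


Grid: 2 x 2 boxes, i.e. 3 rows and 3 columns of dots.
Horizontal edges: (rows + 1) * cols = 3 * 2 = 6
Vertical edges: rows * (cols + 1) = 2 * 3 = 6
Total edges: 6 + 6 = 12
Edges drawn: 5
Remaining: 12 - 5 = 7

7


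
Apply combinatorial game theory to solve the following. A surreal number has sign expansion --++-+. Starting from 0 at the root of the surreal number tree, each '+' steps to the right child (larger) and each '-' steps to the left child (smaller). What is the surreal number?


Sign expansion: --++-+
Rule: track bounds (lo, hi), initially (-inf, +inf). On '+', the current value becomes lo and we move to the simplest number in (value, hi): value + 1 if hi = +inf, otherwise the midpoint (value + hi)/2. On '-', the current value becomes hi and we move to value - 1 if lo = -inf, otherwise the midpoint (lo + value)/2.
Start at 0.
Step 1: sign = -, move left. Bounds: (-inf, 0). Value = -1
Step 2: sign = -, move left. Bounds: (-inf, -1). Value = -2
Step 3: sign = +, move right. Bounds: (-2, -1). Value = -3/2
Step 4: sign = +, move right. Bounds: (-3/2, -1). Value = -5/4
Step 5: sign = -, move left. Bounds: (-3/2, -5/4). Value = -11/8
Step 6: sign = +, move right. Bounds: (-11/8, -5/4). Value = -21/16
The surreal number with sign expansion --++-+ is -21/16.

-21/16


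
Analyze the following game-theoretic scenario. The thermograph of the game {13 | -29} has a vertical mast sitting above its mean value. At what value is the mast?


Game = {13 | -29}, a switch {a | b} with numbers a > b.
Its thermograph has left wall a - t and right wall b + t, which meet at t = (a - b)/2, where both equal (a + b)/2. So the mast (mean value) is at (a + b)/2.
Mean = (13 + (-29))/2 = -16/2 = -8

-8


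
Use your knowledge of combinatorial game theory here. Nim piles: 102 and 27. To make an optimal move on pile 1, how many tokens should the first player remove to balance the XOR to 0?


Piles: 102 and 27
Current XOR: 102 XOR 27 = 125 (non-zero, so this is an N-position).
To make the XOR zero, we need to find a move that balances the piles.
For pile 1 (size 102): target = 102 XOR 125 = 27
We reduce pile 1 from 102 to 27.
Tokens removed: 102 - 27 = 75
Verification: 27 XOR 27 = 0

75


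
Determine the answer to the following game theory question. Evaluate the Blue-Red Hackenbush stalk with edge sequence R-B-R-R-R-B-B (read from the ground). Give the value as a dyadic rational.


Edges (from ground): R-B-R-R-R-B-B
By Berlekamp's sign-expansion rule, a Blue-Red Hackenbush stalk has the value of the surreal number whose sign sequence is the edge sequence with B -> + and R -> -.
Sign sequence: -+---++
Trace the sign expansion in the surreal number tree, starting from 0:
Edge 1: R (sign -) -> bounds (-inf, 0), value = -1
Edge 2: B (sign +) -> bounds (-1, 0), value = -1/2
Edge 3: R (sign -) -> bounds (-1, -1/2), value = -3/4
Edge 4: R (sign -) -> bounds (-1, -3/4), value = -7/8
Edge 5: R (sign -) -> bounds (-1, -7/8), value = -15/16
Edge 6: B (sign +) -> bounds (-15/16, -7/8), value = -29/32
Edge 7: B (sign +) -> bounds (-29/32, -7/8), value = -57/64
Game value = -57/64

-57/64


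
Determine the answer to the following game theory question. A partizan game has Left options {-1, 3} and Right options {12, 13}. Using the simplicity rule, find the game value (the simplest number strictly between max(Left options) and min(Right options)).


Left options: {-1, 3}, max = 3
Right options: {12, 13}, min = 12
All options are numbers and max(Left) < min(Right), so by the simplicity theorem the value is the simplest (earliest-born) number strictly between 3 and 12.
Integers 4 through 11 all lie strictly between 3 and 12.
Among integers, the simplest (lowest birthday = smallest |n|; 0 is born on day 0, +-n on day n) is 4.
No non-integer in the interval can be simpler: if x is a non-integer in the interval, then floor(x) or ceil(x) also lies in the interval (the interval contains an integer), and both are proper prefixes of x's sign expansion, i.e. born earlier. So the game value is 4.
Game value = 4

4


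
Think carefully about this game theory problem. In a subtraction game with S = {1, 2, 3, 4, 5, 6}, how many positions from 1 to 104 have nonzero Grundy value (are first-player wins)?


Subtraction set S = {1, 2, 3, 4, 5, 6}, so G(n) = n mod 7.
G(n) = 0 when n is a multiple of 7.
Multiples of 7 in [1, 104]: 14
N-positions (nonzero Grundy) = 104 - 14 = 90

90


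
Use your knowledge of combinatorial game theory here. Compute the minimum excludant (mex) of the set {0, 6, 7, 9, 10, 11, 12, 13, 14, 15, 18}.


Set = {0, 6, 7, 9, 10, 11, 12, 13, 14, 15, 18}
0 is in the set.
1 is NOT in the set. This is the mex.
mex = 1

1


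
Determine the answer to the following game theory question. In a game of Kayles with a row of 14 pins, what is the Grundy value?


Kayles: a move removes 1 or 2 adjacent pins from a contiguous row.
Removing pins from a row of k leaves two independent rows (a, b) with a + b = k - 1 (one pin) or a + b = k - 2 (two pins); an end removal gives a = 0.
By Sprague-Grundy, G(k) = mex{ G(a) XOR G(b) } over all these splits. G(0) = 0.
G(1): splits (0,0):0^0=0 -> mex({0}) = 1
G(2): splits (0,1):0^1=1 (0,0):0^0=0 -> mex({0, 1}) = 2
G(3): splits (0,2):0^2=2 (1,1):1^1=0 (0,1):0^1=1 -> mex({0, 1, 2}) = 3
G(4): splits (0,3):0^3=3 (1,2):1^2=3 (0,2):0^2=2 (1,1):1^1=0 -> mex({0, 2, 3}) = 1
G(5): splits (0,4):0^1=1 (1,3):1^3=2 (2,2):2^2=0 (0,3):0^3=3 (1,2):1^2=3 -> mex({0, 1, 2, 3}) = 4
G(6) = mex({0, 1, 2, 4}) = 3
G(7) = mex({0, 1, 3, 4, 5}) = 2
G(8) = mex({0, 2, 3, 5, 6}) = 1
G(9) = mex({0, 1, 2, 3, 6, 7}) = 4
G(10) = mex({0, 1, 3, 4, 5, 7}) = 2
G(11) = mex({0, 1, 2, 3, 4, 5}) = 6
G(12) = mex({0, 1, 2, 3, 5, 6, 7}) = 4
G(13) = mex({0, 2, 3, 4, 6, 7}) = 1
G(14) = mex({0, 1, 4, 5, 6, 7}) = 2
Therefore G(14) = 2.

2


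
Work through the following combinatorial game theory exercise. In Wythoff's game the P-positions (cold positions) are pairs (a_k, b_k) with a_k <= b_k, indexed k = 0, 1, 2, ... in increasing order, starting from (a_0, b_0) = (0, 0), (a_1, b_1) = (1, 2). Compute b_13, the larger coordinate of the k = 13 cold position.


By Wythoff's theorem, a_k = floor(k * phi) and b_k = floor(k * phi^2) = a_k + k, where phi = (1 + sqrt(5))/2 is the golden ratio.
phi = (1 + sqrt(5))/2 = 1.618034
phi^2 = phi + 1 = 2.618034
k = 13
k * phi^2 = 13 * 2.618034 = 34.034442
b_13 = floor(k * phi^2) = 34 (check: a_13 + k = 21 + 13 = 34)

34


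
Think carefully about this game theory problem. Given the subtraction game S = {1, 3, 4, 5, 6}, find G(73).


The subtraction set is S = {1, 3, 4, 5, 6}.
G(k) = mex{ G(k - s) : s in S, s <= k }. We compute iteratively: G(0) = 0.
G(1) = mex({0}) = 1
G(2) = mex({1}) = 0
G(3) = mex({0}) = 1
G(4) = mex({0, 1}) = 2
G(5) = mex({0, 1, 2}) = 3
G(6) = mex({0, 1, 3}) = 2
G(7) = mex({0, 1, 2}) = 3
G(8) = mex({0, 1, 2, 3}) = 4
G(9) = mex({1, 2, 3, 4}) = 0
G(10) = mex({0, 2, 3}) = 1
G(11) = mex({1, 2, 3, 4}) = 0
G(12) = mex({0, 2, 3, 4}) = 1
G(13) = mex({0, 1, 3, 4}) = 2
G(14) = mex({0, 1, 2, 4}) = 3
Observe that G(9)..G(14) = 0, 1, 0, 1, 2, 3 repeats G(0)..G(5) = 0, 1, 0, 1, 2, 3.
For k >= max(S) = 6, G(k) is determined by the previous 6 values G(k-6)..G(k-1); a window of 6 consecutive values has recurred shifted by 9, so by induction G(k + 9) = G(k) for all k >= 0: the sequence is periodic from the start with period 9.
One period: G(0..8) = 0, 1, 0, 1, 2, 3, 2, 3, 4.
73 mod 9 = 1, so G(73) = G(1) = 1.

1


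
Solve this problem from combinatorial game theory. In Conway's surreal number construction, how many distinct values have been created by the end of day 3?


Day 0: {|} = 0 is born. Count = 1.
Day n: the number of surreal numbers born by day n is 2^(n+1) - 1.
By day 0: 2^1 - 1 = 1
By day 1: 2^2 - 1 = 3
By day 2: 2^3 - 1 = 7
By day 3: 2^4 - 1 = 15
By day 3: 15 surreal numbers.

15


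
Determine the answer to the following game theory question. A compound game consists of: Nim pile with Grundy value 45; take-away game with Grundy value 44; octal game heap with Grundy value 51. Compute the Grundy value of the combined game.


By the Sprague-Grundy theorem, the Grundy value of a sum of games is the XOR of individual Grundy values.
Nim pile: Grundy value = 45. Running XOR: 0 XOR 45 = 45
take-away game: Grundy value = 44. Running XOR: 45 XOR 44 = 1
octal game heap: Grundy value = 51. Running XOR: 1 XOR 51 = 50
The combined Grundy value is 50.

50


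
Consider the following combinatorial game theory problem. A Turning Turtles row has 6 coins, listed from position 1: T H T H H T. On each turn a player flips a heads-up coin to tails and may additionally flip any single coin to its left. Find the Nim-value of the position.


Coins: T H T H H T
Key fact: a single head at position k behaves exactly like a Nim heap of size k (turning it to T and optionally flipping a coin at j < k corresponds to moving the heap from k to j, or to 0), and heads combine as a disjunctive sum (two heads at the same place would cancel, matching j XOR j = 0). So the Nim-value is the XOR of the 1-indexed positions of the heads.
Face-up positions (1-indexed): [2, 4, 5]
XOR 0 with 2: 0 XOR 2 = 2
XOR 2 with 4: 2 XOR 4 = 6
XOR 6 with 5: 6 XOR 5 = 3
Nim-value = 3

3


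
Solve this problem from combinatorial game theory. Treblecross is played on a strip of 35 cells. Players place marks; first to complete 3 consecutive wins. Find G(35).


Treblecross: place X on empty cells; 3-in-a-row wins.
Playing within two cells of an existing X lets the opponent win at once, so sensible play treats the cells i-2..i+2 around each X as dead. The player left with no safe cell loses, so this is a normal-play take-away game on strips of safe cells.
Placing X at cell i (0-indexed) of a strip of k safe cells leaves independent strips of sizes max(0, i-2) and max(0, k-i-3). Hence G(k) = mex{ G(max(0,i-2)) XOR G(max(0,k-i-3)) : 0 <= i < k }, with G(0) = 0.
G(1): splits (0,0):0^0=0 -> mex({0}) = 1
G(2): splits (0,0):0^0=0 -> mex({0}) = 1
G(3): splits (0,0):0^0=0 -> mex({0}) = 1
G(4): splits (0,1):0^1=1 (0,0):0^0=0 -> mex({0, 1}) = 2
G(5): splits (0,2):0^1=1 (0,1):0^1=1 (0,0):0^0=0 -> mex({0, 1}) = 2
G(6) = mex({1}) = 0
G(7) = mex({0, 1, 2}) = 3
G(8) = mex({0, 1, 2}) = 3
G(9) = mex({0, 2}) = 1
G(10) = mex({0, 2, 3}) = 1
G(11) = mex({0, 3}) = 1
G(12) = mex({1, 3}) = 0
G(13) = mex({0, 1, 2, 3}) = 4
G(14) = mex({0, 1, 2}) = 3
G(15) = mex({0, 1, 2}) = 3
G(16) = mex({0, 1, 2, 4}) = 3
G(17) = mex({0, 1, 3, 4}) = 2
G(18) = mex({0, 1, 3, 4}) = 2
G(19) = mex({0, 1, 3, 5}) = 2
G(20) = mex({0, 1, 2, 3, 5}) = 4
G(21) = mex({0, 1, 2, 3, 5}) = 4
G(22) = mex({1, 2, 6}) = 0
G(23) = mex({0, 1, 2, 3, 4, 6}) = 5
G(24) = mex({0, 1, 2, 3, 4}) = 5
G(25) = mex({0, 1, 3, 4, 7}) = 2
G(26) = mex({0, 1, 3, 4, 5, 7}) = 2
G(27) = mex({0, 1, 3, 5}) = 2
G(28) = mex({0, 1, 2, 5}) = 3
G(29) = mex({0, 1, 2, 4, 5, 6}) = 3
G(30) = mex({1, 2, 4, 6}) = 0
G(31) = mex({0, 1, 2, 3, 4, 6}) = 5
G(32) = mex({1, 2, 3, 4, 7}) = 0
G(33) = mex({0, 3, 7}) = 1
G(34) = mex({0, 2, 3, 5, 7}) = 1
G(35) = mex({0, 2, 3, 5, 6}) = 1
Therefore G(35) = 1.

1


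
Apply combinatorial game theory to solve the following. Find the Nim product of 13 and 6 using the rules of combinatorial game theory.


Nim multiplication is bilinear over XOR: (u XOR v) * w = (u*w) XOR (v*w).
So we split each operand into its bit components and XOR the pairwise Nim products.
13 = 1 + 4 + 8 (as XOR of powers of 2).
6 = 2 + 4 (as XOR of powers of 2).
Using the standard Nim-product table on single bits:
  2*2 = 3,   2*4 = 8,   2*8 = 12,
  4*4 = 6,   4*8 = 11,  8*8 = 13,
and  1*x = x (identity), k*l = l*k (commutative).
Pairwise Nim products:
  1 * 2 = 2
  1 * 4 = 4
  4 * 2 = 8
  4 * 4 = 6
  8 * 2 = 12
  8 * 4 = 11
XOR them: 2 XOR 4 XOR 8 XOR 6 XOR 12 XOR 11 = 15.
Result: 13 * 6 = 15 (in Nim).

15


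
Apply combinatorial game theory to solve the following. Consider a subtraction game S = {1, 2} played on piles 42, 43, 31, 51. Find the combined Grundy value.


Subtraction set: {1, 2}
For this subtraction set, G(n) = n mod 3 (period = max + 1 = 3).
Pile 1 (size 42): G(42) = 42 mod 3 = 0
Pile 2 (size 43): G(43) = 43 mod 3 = 1
Pile 3 (size 31): G(31) = 31 mod 3 = 1
Pile 4 (size 51): G(51) = 51 mod 3 = 0
Total Grundy value = XOR of all: 0 XOR 1 XOR 1 XOR 0 = 0

0


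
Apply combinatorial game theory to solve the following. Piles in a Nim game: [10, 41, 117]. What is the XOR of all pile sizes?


We need the XOR (exclusive or) of all pile sizes.
After XOR-ing pile 1 (size 10): 0 XOR 10 = 10
After XOR-ing pile 2 (size 41): 10 XOR 41 = 35
After XOR-ing pile 3 (size 117): 35 XOR 117 = 86
The Nim-value of this position is 86.

86


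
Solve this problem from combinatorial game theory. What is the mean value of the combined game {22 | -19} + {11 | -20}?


G1 = {22 | -19}, G2 = {11 | -20}
Each is a switch {a | b} with numbers a > b; its mean value is (a + b)/2, and mean value is additive over game sums: m(G1 + G2) = m(G1) + m(G2).
Mean of G1 = (22 + (-19))/2 = 3/2 = 3/2
Mean of G2 = (11 + (-20))/2 = -9/2 = -9/2
Mean of G1 + G2 = 3/2 + -9/2 = -3

-3


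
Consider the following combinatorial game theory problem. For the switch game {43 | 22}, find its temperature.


The game is {43 | 22}, a switch {a | b} with numbers a > b.
Cooling {a | b} by t gives {a - t | b + t}, which stops being hot when a - t = b + t, i.e. at t = (a - b)/2. So the temperature of a switch is (a - b)/2.
Temperature = (Left option - Right option) / 2
= (43 - (22)) / 2
= 21 / 2
= 21/2

21/2


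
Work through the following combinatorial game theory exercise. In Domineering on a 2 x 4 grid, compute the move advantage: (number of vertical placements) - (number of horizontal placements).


Board is 2 x 4 (rows x cols).
Left (vertical) placements: (rows-1) * cols = 1 * 4 = 4
Right (horizontal) placements: rows * (cols-1) = 2 * 3 = 6
Advantage = Left - Right = 4 - 6 = -2

-2


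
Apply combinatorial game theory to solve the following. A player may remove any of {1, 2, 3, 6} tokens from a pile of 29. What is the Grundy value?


The subtraction set is S = {1, 2, 3, 6}.
G(k) = mex{ G(k - s) : s in S, s <= k }. We compute iteratively: G(0) = 0.
G(1) = mex({0}) = 1
G(2) = mex({0, 1}) = 2
G(3) = mex({0, 1, 2}) = 3
G(4) = mex({1, 2, 3}) = 0
G(5) = mex({0, 2, 3}) = 1
G(6) = mex({0, 1, 3}) = 2
G(7) = mex({0, 1, 2}) = 3
G(8) = mex({1, 2, 3}) = 0
G(9) = mex({0, 2, 3}) = 1
Observe that G(4)..G(9) = 0, 1, 2, 3, 0, 1 repeats G(0)..G(5) = 0, 1, 2, 3, 0, 1.
For k >= max(S) = 6, G(k) is determined by the previous 6 values G(k-6)..G(k-1); a window of 6 consecutive values has recurred shifted by 4, so by induction G(k + 4) = G(k) for all k >= 0: the sequence is periodic from the start with period 4.
One period: G(0..3) = 0, 1, 2, 3.
29 mod 4 = 1, so G(29) = G(1) = 1.

1


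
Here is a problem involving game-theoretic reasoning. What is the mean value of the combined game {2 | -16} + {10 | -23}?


G1 = {2 | -16}, G2 = {10 | -23}
Each is a switch {a | b} with numbers a > b; its mean value is (a + b)/2, and mean value is additive over game sums: m(G1 + G2) = m(G1) + m(G2).
Mean of G1 = (2 + (-16))/2 = -14/2 = -7
Mean of G2 = (10 + (-23))/2 = -13/2 = -13/2
Mean of G1 + G2 = -7 + -13/2 = -27/2

-27/2


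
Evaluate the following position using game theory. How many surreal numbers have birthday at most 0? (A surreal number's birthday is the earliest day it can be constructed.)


Day 0: {|} = 0 is born. Count = 1.
Day n: the number of surreal numbers born by day n is 2^(n+1) - 1.
By day 0: 2^1 - 1 = 1
By day 0: 1 surreal numbers.

1


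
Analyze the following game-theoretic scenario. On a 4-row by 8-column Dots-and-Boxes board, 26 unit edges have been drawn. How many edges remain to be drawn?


Grid: 4 x 8 boxes, i.e. 5 rows and 9 columns of dots.
Horizontal edges: (rows + 1) * cols = 5 * 8 = 40
Vertical edges: rows * (cols + 1) = 4 * 9 = 36
Total edges: 40 + 36 = 76
Edges drawn: 26
Remaining: 76 - 26 = 50

50


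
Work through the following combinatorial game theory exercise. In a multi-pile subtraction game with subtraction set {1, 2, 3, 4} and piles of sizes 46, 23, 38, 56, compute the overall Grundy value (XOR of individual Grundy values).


Subtraction set: {1, 2, 3, 4}
For this subtraction set, G(n) = n mod 5 (period = max + 1 = 5).
Pile 1 (size 46): G(46) = 46 mod 5 = 1
Pile 2 (size 23): G(23) = 23 mod 5 = 3
Pile 3 (size 38): G(38) = 38 mod 5 = 3
Pile 4 (size 56): G(56) = 56 mod 5 = 1
Total Grundy value = XOR of all: 1 XOR 3 XOR 3 XOR 1 = 0

0


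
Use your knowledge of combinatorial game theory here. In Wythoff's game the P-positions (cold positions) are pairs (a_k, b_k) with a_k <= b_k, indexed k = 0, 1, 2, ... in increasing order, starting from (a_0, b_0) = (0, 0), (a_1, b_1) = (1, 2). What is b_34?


By Wythoff's theorem, a_k = floor(k * phi) and b_k = floor(k * phi^2) = a_k + k, where phi = (1 + sqrt(5))/2 is the golden ratio.
phi = (1 + sqrt(5))/2 = 1.618034
phi^2 = phi + 1 = 2.618034
k = 34
k * phi^2 = 34 * 2.618034 = 89.013156
b_34 = floor(k * phi^2) = 89 (check: a_34 + k = 55 + 34 = 89)

89


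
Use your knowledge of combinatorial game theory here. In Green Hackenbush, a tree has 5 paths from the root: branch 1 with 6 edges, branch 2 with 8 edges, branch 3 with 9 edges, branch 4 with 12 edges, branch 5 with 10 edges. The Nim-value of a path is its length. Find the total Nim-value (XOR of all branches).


The tree has 5 branches from the ground vertex.
In Green Hackenbush, the Nim-value of a simple path of length k is k.
Branch 1: length 6, Nim-value = 6
Branch 2: length 8, Nim-value = 8
Branch 3: length 9, Nim-value = 9
Branch 4: length 12, Nim-value = 12
Branch 5: length 10, Nim-value = 10
Total Nim-value = XOR of all branch values:
0 XOR 6 = 6
6 XOR 8 = 14
14 XOR 9 = 7
7 XOR 12 = 11
11 XOR 10 = 1
Nim-value of the tree = 1

1


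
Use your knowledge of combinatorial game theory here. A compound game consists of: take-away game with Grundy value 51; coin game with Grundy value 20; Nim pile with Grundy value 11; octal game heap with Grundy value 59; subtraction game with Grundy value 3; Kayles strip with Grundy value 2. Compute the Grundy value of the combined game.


By the Sprague-Grundy theorem, the Grundy value of a sum of games is the XOR of individual Grundy values.
take-away game: Grundy value = 51. Running XOR: 0 XOR 51 = 51
coin game: Grundy value = 20. Running XOR: 51 XOR 20 = 39
Nim pile: Grundy value = 11. Running XOR: 39 XOR 11 = 44
octal game heap: Grundy value = 59. Running XOR: 44 XOR 59 = 23
subtraction game: Grundy value = 3. Running XOR: 23 XOR 3 = 20
Kayles strip: Grundy value = 2. Running XOR: 20 XOR 2 = 22
The combined Grundy value is 22.

22


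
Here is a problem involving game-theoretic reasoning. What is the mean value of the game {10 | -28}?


Game = {10 | -28}, a switch {a | b} with numbers a > b.
Its thermograph has left wall a - t and right wall b + t, which meet at t = (a - b)/2, where both equal (a + b)/2. So the mast (mean value) is at (a + b)/2.
Mean = (10 + (-28))/2 = -18/2 = -9

-9


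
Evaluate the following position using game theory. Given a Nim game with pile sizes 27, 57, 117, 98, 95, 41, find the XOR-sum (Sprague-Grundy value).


We need the XOR (exclusive or) of all pile sizes.
After XOR-ing pile 1 (size 27): 0 XOR 27 = 27
After XOR-ing pile 2 (size 57): 27 XOR 57 = 34
After XOR-ing pile 3 (size 117): 34 XOR 117 = 87
After XOR-ing pile 4 (size 98): 87 XOR 98 = 53
After XOR-ing pile 5 (size 95): 53 XOR 95 = 106
After XOR-ing pile 6 (size 41): 106 XOR 41 = 67
The Nim-value of this position is 67.

67


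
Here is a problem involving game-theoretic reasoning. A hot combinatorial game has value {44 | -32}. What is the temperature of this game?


The game is {44 | -32}, a switch {a | b} with numbers a > b.
Cooling {a | b} by t gives {a - t | b + t}, which stops being hot when a - t = b + t, i.e. at t = (a - b)/2. So the temperature of a switch is (a - b)/2.
Temperature = (Left option - Right option) / 2
= (44 - (-32)) / 2
= 76 / 2
= 38

38


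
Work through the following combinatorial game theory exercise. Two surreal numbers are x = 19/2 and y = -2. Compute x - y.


x = 19/2, y = -2
Converting to common denominator: 2
x = 19/2, y = -4/2
x - y = 19/2 - -2 = 23/2

23/2


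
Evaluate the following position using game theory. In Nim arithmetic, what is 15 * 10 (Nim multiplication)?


Nim multiplication is bilinear over XOR: (u XOR v) * w = (u*w) XOR (v*w).
So we split each operand into its bit components and XOR the pairwise Nim products.
15 = 1 + 2 + 4 + 8 (as XOR of powers of 2).
10 = 2 + 8 (as XOR of powers of 2).
Using the standard Nim-product table on single bits:
  2*2 = 3,   2*4 = 8,   2*8 = 12,
  4*4 = 6,   4*8 = 11,  8*8 = 13,
and  1*x = x (identity), k*l = l*k (commutative).
Pairwise Nim products:
  1 * 2 = 2
  1 * 8 = 8
  2 * 2 = 3
  2 * 8 = 12
  4 * 2 = 8
  4 * 8 = 11
  8 * 2 = 12
  8 * 8 = 13
XOR them: 2 XOR 8 XOR 3 XOR 12 XOR 8 XOR 11 XOR 12 XOR 13 = 7.
Result: 15 * 10 = 7 (in Nim).

7


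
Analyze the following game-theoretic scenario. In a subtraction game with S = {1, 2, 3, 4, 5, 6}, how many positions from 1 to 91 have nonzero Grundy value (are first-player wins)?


Subtraction set S = {1, 2, 3, 4, 5, 6}, so G(n) = n mod 7.
G(n) = 0 when n is a multiple of 7.
Multiples of 7 in [1, 91]: 13
N-positions (nonzero Grundy) = 91 - 13 = 78

78


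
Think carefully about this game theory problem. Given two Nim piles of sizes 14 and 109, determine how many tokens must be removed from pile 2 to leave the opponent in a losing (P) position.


Piles: 14 and 109
Current XOR: 14 XOR 109 = 99 (non-zero, so this is an N-position).
To make the XOR zero, we need to find a move that balances the piles.
For pile 2 (size 109): target = 109 XOR 99 = 14
We reduce pile 2 from 109 to 14.
Tokens removed: 109 - 14 = 95
Verification: 14 XOR 14 = 0

95


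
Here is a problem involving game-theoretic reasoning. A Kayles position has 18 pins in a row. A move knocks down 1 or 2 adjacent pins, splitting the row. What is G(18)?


Kayles: a move removes 1 or 2 adjacent pins from a contiguous row.
Removing pins from a row of k leaves two independent rows (a, b) with a + b = k - 1 (one pin) or a + b = k - 2 (two pins); an end removal gives a = 0.
By Sprague-Grundy, G(k) = mex{ G(a) XOR G(b) } over all these splits. G(0) = 0.
G(1): splits (0,0):0^0=0 -> mex({0}) = 1
G(2): splits (0,1):0^1=1 (0,0):0^0=0 -> mex({0, 1}) = 2
G(3): splits (0,2):0^2=2 (1,1):1^1=0 (0,1):0^1=1 -> mex({0, 1, 2}) = 3
G(4): splits (0,3):0^3=3 (1,2):1^2=3 (0,2):0^2=2 (1,1):1^1=0 -> mex({0, 2, 3}) = 1
G(5): splits (0,4):0^1=1 (1,3):1^3=2 (2,2):2^2=0 (0,3):0^3=3 (1,2):1^2=3 -> mex({0, 1, 2, 3}) = 4
G(6) = mex({0, 1, 2, 4}) = 3
G(7) = mex({0, 1, 3, 4, 5}) = 2
G(8) = mex({0, 2, 3, 5, 6}) = 1
G(9) = mex({0, 1, 2, 3, 6, 7}) = 4
G(10) = mex({0, 1, 3, 4, 5, 7}) = 2
G(11) = mex({0, 1, 2, 3, 4, 5}) = 6
G(12) = mex({0, 1, 2, 3, 5, 6, 7}) = 4
G(13) = mex({0, 2, 3, 4, 6, 7}) = 1
G(14) = mex({0, 1, 4, 5, 6, 7}) = 2
G(15) = mex({0, 1, 2, 3, 4, 5, 6}) = 7
G(16) = mex({0, 2, 3, 5, 6, 7}) = 1
G(17) = mex({0, 1, 2, 3, 5, 6, 7}) = 4
G(18) = mex({0, 1, 2, 4, 5, 6}) = 3
Therefore G(18) = 3.

3


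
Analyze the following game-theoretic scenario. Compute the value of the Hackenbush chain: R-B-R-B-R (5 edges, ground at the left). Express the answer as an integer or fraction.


Edges (from ground): R-B-R-B-R
By Berlekamp's sign-expansion rule, a Blue-Red Hackenbush stalk has the value of the surreal number whose sign sequence is the edge sequence with B -> + and R -> -.
Sign sequence: -+-+-
Trace the sign expansion in the surreal number tree, starting from 0:
Edge 1: R (sign -) -> bounds (-inf, 0), value = -1
Edge 2: B (sign +) -> bounds (-1, 0), value = -1/2
Edge 3: R (sign -) -> bounds (-1, -1/2), value = -3/4
Edge 4: B (sign +) -> bounds (-3/4, -1/2), value = -5/8
Edge 5: R (sign -) -> bounds (-3/4, -5/8), value = -11/16
Game value = -11/16

-11/16


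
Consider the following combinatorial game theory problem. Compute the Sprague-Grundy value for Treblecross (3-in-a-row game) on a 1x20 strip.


Treblecross: place X on empty cells; 3-in-a-row wins.
Playing within two cells of an existing X lets the opponent win at once, so sensible play treats the cells i-2..i+2 around each X as dead. The player left with no safe cell loses, so this is a normal-play take-away game on strips of safe cells.
Placing X at cell i (0-indexed) of a strip of k safe cells leaves independent strips of sizes max(0, i-2) and max(0, k-i-3). Hence G(k) = mex{ G(max(0,i-2)) XOR G(max(0,k-i-3)) : 0 <= i < k }, with G(0) = 0.
G(1): splits (0,0):0^0=0 -> mex({0}) = 1
G(2): splits (0,0):0^0=0 -> mex({0}) = 1
G(3): splits (0,0):0^0=0 -> mex({0}) = 1
G(4): splits (0,1):0^1=1 (0,0):0^0=0 -> mex({0, 1}) = 2
G(5): splits (0,2):0^1=1 (0,1):0^1=1 (0,0):0^0=0 -> mex({0, 1}) = 2
G(6) = mex({1}) = 0
G(7) = mex({0, 1, 2}) = 3
G(8) = mex({0, 1, 2}) = 3
G(9) = mex({0, 2}) = 1
G(10) = mex({0, 2, 3}) = 1
G(11) = mex({0, 3}) = 1
G(12) = mex({1, 3}) = 0
G(13) = mex({0, 1, 2, 3}) = 4
G(14) = mex({0, 1, 2}) = 3
G(15) = mex({0, 1, 2}) = 3
G(16) = mex({0, 1, 2, 4}) = 3
G(17) = mex({0, 1, 3, 4}) = 2
G(18) = mex({0, 1, 3, 4}) = 2
G(19) = mex({0, 1, 3, 5}) = 2
G(20) = mex({0, 1, 2, 3, 5}) = 4
Therefore G(20) = 4.

4


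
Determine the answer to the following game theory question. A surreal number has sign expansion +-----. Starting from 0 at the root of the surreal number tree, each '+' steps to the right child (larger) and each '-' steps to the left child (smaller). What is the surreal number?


Sign expansion: +-----
Rule: track bounds (lo, hi), initially (-inf, +inf). On '+', the current value becomes lo and we move to the simplest number in (value, hi): value + 1 if hi = +inf, otherwise the midpoint (value + hi)/2. On '-', the current value becomes hi and we move to value - 1 if lo = -inf, otherwise the midpoint (lo + value)/2.
Start at 0.
Step 1: sign = +, move right. Bounds: (0, +inf). Value = 1
Step 2: sign = -, move left. Bounds: (0, 1). Value = 1/2
Step 3: sign = -, move left. Bounds: (0, 1/2). Value = 1/4
Step 4: sign = -, move left. Bounds: (0, 1/4). Value = 1/8
Step 5: sign = -, move left. Bounds: (0, 1/8). Value = 1/16
Step 6: sign = -, move left. Bounds: (0, 1/16). Value = 1/32
The surreal number with sign expansion +----- is 1/32.

1/32


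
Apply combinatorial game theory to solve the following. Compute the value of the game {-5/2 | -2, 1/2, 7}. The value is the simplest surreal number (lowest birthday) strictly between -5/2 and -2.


Left options: {-5/2}, max = -5/2
Right options: {-2, 1/2, 7}, min = -2
All options are numbers and max(Left) < min(Right), so by the simplicity theorem the value is the simplest (earliest-born) number strictly between -5/2 and -2.
No integer lies strictly between -5/2 and -2, so the value is the dyadic rational m/2^k in the interval with the smallest k (then m odd); search k = 1, 2, ...:
Denominator 2: no odd multiple of 1/2 lies strictly between -5/2 and -2.
Denominator 4: -9/4 lies strictly between -5/2 and -2 -- found.
The simplest number in the interval is -9/4.
Game value = -9/4

-9/4


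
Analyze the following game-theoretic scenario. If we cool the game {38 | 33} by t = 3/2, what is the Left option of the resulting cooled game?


Original game: {38 | 33} (a switch {a | b} with a > b).
Cooling by t (for t below the temperature (a - b)/2 = 5/2) taxes each move by t: {a | b} cooled by t is {a - t | b + t}.
Cooling amount: t = 3/2
Cooled Left option: 38 - 3/2 = 73/2
Cooled Right option: 33 + 3/2 = 69/2
Cooled game: {73/2 | 69/2}
Left option = 73/2

73/2


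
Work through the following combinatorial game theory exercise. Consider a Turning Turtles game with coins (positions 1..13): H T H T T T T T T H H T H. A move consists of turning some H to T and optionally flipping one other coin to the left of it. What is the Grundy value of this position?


Coins: H T H T T T T T T H H T H
Key fact: a single head at position k behaves exactly like a Nim heap of size k (turning it to T and optionally flipping a coin at j < k corresponds to moving the heap from k to j, or to 0), and heads combine as a disjunctive sum (two heads at the same place would cancel, matching j XOR j = 0). So the Nim-value is the XOR of the 1-indexed positions of the heads.
Face-up positions (1-indexed): [1, 3, 10, 11, 13]
XOR 0 with 1: 0 XOR 1 = 1
XOR 1 with 3: 1 XOR 3 = 2
XOR 2 with 10: 2 XOR 10 = 8
XOR 8 with 11: 8 XOR 11 = 3
XOR 3 with 13: 3 XOR 13 = 14
Nim-value = 14

14


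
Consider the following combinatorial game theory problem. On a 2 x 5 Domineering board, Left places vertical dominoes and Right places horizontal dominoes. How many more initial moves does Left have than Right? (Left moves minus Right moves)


Board is 2 x 5 (rows x cols).
Left (vertical) placements: (rows-1) * cols = 1 * 5 = 5
Right (horizontal) placements: rows * (cols-1) = 2 * 4 = 8
Advantage = Left - Right = 5 - 8 = -3

-3


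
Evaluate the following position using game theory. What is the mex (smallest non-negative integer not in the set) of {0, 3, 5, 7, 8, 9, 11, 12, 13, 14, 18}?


Set = {0, 3, 5, 7, 8, 9, 11, 12, 13, 14, 18}
0 is in the set.
1 is NOT in the set. This is the mex.
mex = 1

1


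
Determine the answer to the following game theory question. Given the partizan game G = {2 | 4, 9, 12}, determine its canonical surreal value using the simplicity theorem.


Left options: {2}, max = 2
Right options: {4, 9, 12}, min = 4
All options are numbers and max(Left) < min(Right), so by the simplicity theorem the value is the simplest (earliest-born) number strictly between 2 and 4.
The only integer strictly between 2 and 4 is 3.
No non-integer in the interval can be simpler: if x is a non-integer in the interval, then floor(x) or ceil(x) also lies in the interval (the interval contains an integer), and both are proper prefixes of x's sign expansion, i.e. born earlier. So the game value is 3.
Game value = 3

3


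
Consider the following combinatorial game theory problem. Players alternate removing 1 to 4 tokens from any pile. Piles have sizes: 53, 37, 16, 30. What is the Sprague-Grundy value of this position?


Subtraction set: {1, 2, 3, 4}
For this subtraction set, G(n) = n mod 5 (period = max + 1 = 5).
Pile 1 (size 53): G(53) = 53 mod 5 = 3
Pile 2 (size 37): G(37) = 37 mod 5 = 2
Pile 3 (size 16): G(16) = 16 mod 5 = 1
Pile 4 (size 30): G(30) = 30 mod 5 = 0
Total Grundy value = XOR of all: 3 XOR 2 XOR 1 XOR 0 = 0

0


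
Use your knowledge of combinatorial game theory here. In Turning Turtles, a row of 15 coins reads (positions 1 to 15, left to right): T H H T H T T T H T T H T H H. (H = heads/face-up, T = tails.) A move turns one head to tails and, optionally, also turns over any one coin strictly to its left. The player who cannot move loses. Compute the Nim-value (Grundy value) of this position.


Coins: T H H T H T T T H T T H T H H
Key fact: a single head at position k behaves exactly like a Nim heap of size k (turning it to T and optionally flipping a coin at j < k corresponds to moving the heap from k to j, or to 0), and heads combine as a disjunctive sum (two heads at the same place would cancel, matching j XOR j = 0). So the Nim-value is the XOR of the 1-indexed positions of the heads.
Face-up positions (1-indexed): [2, 3, 5, 9, 12, 14, 15]
XOR 0 with 2: 0 XOR 2 = 2
XOR 2 with 3: 2 XOR 3 = 1
XOR 1 with 5: 1 XOR 5 = 4
XOR 4 with 9: 4 XOR 9 = 13
XOR 13 with 12: 13 XOR 12 = 1
XOR 1 with 14: 1 XOR 14 = 15
XOR 15 with 15: 15 XOR 15 = 0
Nim-value = 0

0
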